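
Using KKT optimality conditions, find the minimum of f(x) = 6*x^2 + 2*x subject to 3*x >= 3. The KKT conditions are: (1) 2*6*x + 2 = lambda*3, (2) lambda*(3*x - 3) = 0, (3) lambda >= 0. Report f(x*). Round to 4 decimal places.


Step 1: Try lambda = 0 (constraint inactive).
x_unc = -2/(2*6) = -0.1667
Check: 3*-0.1667 = -0.5001 < 3 -- violated!
Step 2: Constraint must be active: 3*x = 3
x* = 3/3 = 1.0
lambda = (2*6*1.0 + 2)/3 = 4.6667
Step 3: Compute optimal value.
f(x*) = 6*1.0^2 + 2*1.0 = 8.0


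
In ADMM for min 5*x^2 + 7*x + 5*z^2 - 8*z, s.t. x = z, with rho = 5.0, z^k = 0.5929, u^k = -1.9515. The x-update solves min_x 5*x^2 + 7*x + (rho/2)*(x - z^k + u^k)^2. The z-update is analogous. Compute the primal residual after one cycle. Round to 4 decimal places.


ADMM iteration with rho = 5.0, z^k = 0.5929, u^k = -1.9515
Step 1: x-update.
Minimize 5*x^2 + 7*x + (5.0/2)*(x - 0.5929 - 1.9515)^2
FOC: (2*5 + 5.0)*x = -7 + 5.0*(0.5929 + 1.9515)
x^{k+1} = 0.3815
Step 2: z-update.
Minimize 5*z^2 - 8*z + (5.0/2)*(0.3815 - z - 1.9515)^2
FOC: (2*5 + 5.0)*z = 8 + 5.0*(0.3815 - 1.9515)
z^{k+1} = 0.01
Step 3: u-update.
u^{k+1} = -1.9515 + 0.3815 - 0.01 = -1.58
Step 4: Primal residual = |0.3815 - 0.01| = 0.3715


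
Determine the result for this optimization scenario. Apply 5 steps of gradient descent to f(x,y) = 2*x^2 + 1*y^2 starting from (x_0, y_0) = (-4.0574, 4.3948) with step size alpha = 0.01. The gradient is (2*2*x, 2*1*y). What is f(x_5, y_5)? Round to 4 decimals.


Gradient descent on f(x,y) = 2*x^2 + 1*y^2.
Starting point: (-4.0574, 4.3948), alpha = 0.01
Step 1: grad_x = 2*2*-4.0574 = -16.2296, grad_y = 2*1*4.3948 = 8.7896
  x_1 = -4.0574 - 0.01*-16.2296 = -3.8951
  y_1 = 4.3948 - 0.01*8.7896 = 4.3069
Step 2: grad_x = 2*2*-3.8951 = -15.5804, grad_y = 2*1*4.3069 = 8.6138
  x_2 = -3.8951 - 0.01*-15.5804 = -3.7393
  y_2 = 4.3069 - 0.01*8.6138 = 4.2208
Step 3: grad_x = 2*2*-3.7393 = -14.9572, grad_y = 2*1*4.2208 = 8.4415
  x_3 = -3.7393 - 0.01*-14.9572 = -3.5897
  y_3 = 4.2208 - 0.01*8.4415 = 4.1364
Step 4: grad_x = 2*2*-3.5897 = -14.3589, grad_y = 2*1*4.1364 = 8.2727
  x_4 = -3.5897 - 0.01*-14.3589 = -3.4461
  y_4 = 4.1364 - 0.01*8.2727 = 4.0536
Step 5: grad_x = 2*2*-3.4461 = -13.7846, grad_y = 2*1*4.0536 = 8.1072
  x_5 = -3.4461 - 0.01*-13.7846 = -3.3083
  y_5 = 4.0536 - 0.01*8.1072 = 3.9726
f(-3.3083, 3.9726) = 2*(-3.3083)^2 + 1*3.9726^2 = 37.6708


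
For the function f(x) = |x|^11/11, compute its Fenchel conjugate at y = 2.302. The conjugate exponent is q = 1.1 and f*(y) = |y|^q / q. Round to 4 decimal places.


The conjugate exponent q satisfies 1/p + 1/q = 1.
p = 11, so q = 11/(11 - 1) = 1.1
|y|^q = 2.302^1.1 = 2.5022
f*(2.302) = 2.5022 / 1.1 = 2.2747


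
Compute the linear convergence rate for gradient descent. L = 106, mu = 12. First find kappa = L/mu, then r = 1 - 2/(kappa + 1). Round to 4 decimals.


Step 1: Compute the condition number.
kappa = L/mu = 106/12 = 8.8333
Step 2: Compute the convergence rate.
r = 1 - 2/(kappa + 1) = 1 - 2*mu/(L + mu) = (L - mu)/(L + mu) = 94/118 = 0.7966


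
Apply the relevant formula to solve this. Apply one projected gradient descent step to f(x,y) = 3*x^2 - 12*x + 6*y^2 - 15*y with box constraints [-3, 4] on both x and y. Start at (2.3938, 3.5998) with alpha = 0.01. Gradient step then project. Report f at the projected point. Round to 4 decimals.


Step 1: Compute gradient at (2.3938, 3.5998).
grad_x = 2*3*2.3938 - 12 = 2.3628
grad_y = 2*6*3.5998 - 15 = 28.1976
Step 2: Gradient step.
x_raw = 2.3938 - 0.01*2.3628 = 2.3702
y_raw = 3.5998 - 0.01*28.1976 = 3.3178
Step 3: Project onto [-3, 4].
x_proj = clip(2.3702) = 2.3702
y_proj = clip(3.3178) = 3.3178
Step 4: Evaluate f.
f(2.3702, 3.3178) = 4.6915


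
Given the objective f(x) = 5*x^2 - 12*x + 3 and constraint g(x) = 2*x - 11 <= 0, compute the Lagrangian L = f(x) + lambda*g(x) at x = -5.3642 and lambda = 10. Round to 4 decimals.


Step 1: Evaluate f(x).
f(-5.3642) = 5*(-5.3642)^2 - 12*(-5.3642) + 3 = 211.2436
Step 2: Evaluate g(x).
g(-5.3642) = 2*-5.3642 - 11 = -21.7284
Step 3: Compute Lagrangian.
L = 211.2436 + 10*-21.7284 = -6.0404


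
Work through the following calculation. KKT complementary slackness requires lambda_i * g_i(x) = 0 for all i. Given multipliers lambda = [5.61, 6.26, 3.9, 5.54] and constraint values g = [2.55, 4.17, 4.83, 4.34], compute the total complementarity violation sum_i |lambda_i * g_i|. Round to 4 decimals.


KKT complementary slackness check:
lambda_1 * g_1 = 5.61 * 2.55 = 14.3055
lambda_2 * g_2 = 6.26 * 4.17 = 26.1042
lambda_3 * g_3 = 3.9 * 4.83 = 18.837
lambda_4 * g_4 = 5.54 * 4.34 = 24.0436
Total violation = 14.3055 + 26.1042 + 18.837 + 24.0436 = 83.2903


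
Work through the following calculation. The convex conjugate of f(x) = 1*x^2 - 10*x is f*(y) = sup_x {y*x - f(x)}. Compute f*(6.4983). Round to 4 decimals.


f*(y) = sup_x {y*x - a*x^2 - b*x} = sup_x {(y-b)*x - a*x^2}
FOC: (y - b) - 2a*x = 0 => x* = (y - b)/(2a)
x* = (6.4983 + 10)/(2*1) = 8.2492
f*(6.4983) = (y-b)^2/(4a) = (6.4983 + 10)^2/(4*1)
= 272.1939/4 = 68.0485


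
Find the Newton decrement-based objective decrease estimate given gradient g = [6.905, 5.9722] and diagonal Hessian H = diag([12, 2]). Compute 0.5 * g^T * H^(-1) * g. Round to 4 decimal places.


Step 1: H is diagonal, so H^(-1) * g = [0.5754, 2.9861].
Step 2: g^T H^(-1) g = sum_i g_i^2 / H_ii
  = (6.905)^2/12 + (5.9722)^2/2
  = 3.9733 + 17.8336 = 21.8068
Step 3: Objective decrease = 0.5 * g^T H^(-1) g = 10.9034


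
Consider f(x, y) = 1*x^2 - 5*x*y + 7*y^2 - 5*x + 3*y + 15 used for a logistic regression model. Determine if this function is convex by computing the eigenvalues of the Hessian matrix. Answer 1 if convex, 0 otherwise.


The Hessian of f(x,y) = 1*x^2 - 5*x*y + 7*y^2 - 5*x + 3*y + 15 is:
H = [[2, -5], [-5, 14]]
Trace = 2 + 14 = 16
Determinant = 2*14 - (-5)^2 = 3
Discriminant = (16)^2 - 4*3 = 244.0
Eigenvalues: lambda_1 = 0.1898, lambda_2 = 15.8102
The function is convex.

1


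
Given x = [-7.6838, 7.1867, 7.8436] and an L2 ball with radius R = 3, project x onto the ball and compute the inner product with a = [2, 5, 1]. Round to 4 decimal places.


Step 1: Compute ||x|| (intermediates to 6 decimals).
||x|| = sqrt((-7.6838)^2 + 7.1867^2 + 7.8436^2) = 13.122938
Step 2: Project.
Since ||x|| > R, scale = R/||x|| = 3/13.122938 = 0.228607, proj(x) = scale * x
proj(x) = [-1.75657, 1.64293, 1.793102]
Step 3: Dot product.
a^T * proj(x) = 2*(-1.75657) + 5*1.64293 + 1*1.793102 = 6.4946


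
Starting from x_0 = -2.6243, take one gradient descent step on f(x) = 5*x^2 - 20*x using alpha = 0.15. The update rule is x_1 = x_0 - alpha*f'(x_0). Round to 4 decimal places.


We compute the gradient at x_0 and apply the update.
f'(x) = 10*x - 20
f'(-2.6243) = 10*-2.6243 - 20 = -46.243
x_1 = -2.6243 - 0.15*-46.243 = 4.3122


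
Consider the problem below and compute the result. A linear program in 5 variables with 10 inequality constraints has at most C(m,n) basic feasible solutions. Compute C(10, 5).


Each vertex corresponds to some choice of n active constraints out of m, so the number of vertices is at most C(m, n) = m! / (n!(m-n)!).
m = 10, n = 5
Numerator: 10 * 9 * 8 * 7 * 6
Denominator: 5! = 120
C(10, 5) = 252


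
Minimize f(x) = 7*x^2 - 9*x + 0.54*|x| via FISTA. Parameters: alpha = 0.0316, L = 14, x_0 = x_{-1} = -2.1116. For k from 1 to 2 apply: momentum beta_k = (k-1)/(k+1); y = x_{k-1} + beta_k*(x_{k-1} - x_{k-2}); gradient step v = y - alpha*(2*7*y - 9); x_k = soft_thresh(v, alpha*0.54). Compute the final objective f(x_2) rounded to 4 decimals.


FISTA on f(x) = 7*x^2 - 9*x + 0.54*|x|
L = 14, alpha = 0.0316
Iteration 1: beta = 0.0, y = -2.1116 + 0.0*(-2.1116 + 2.1116) = -2.1116
  grad(y) = -38.5624, v = y - alpha*grad = -0.893
  prox(v) = soft_thresh(-0.893, 0.0171) = -0.876
Iteration 2: beta = 0.3333, y = -0.876 + 0.3333*(-0.876 + 2.1116) = -0.4641
  grad(y) = -15.4972, v = y - alpha*grad = 0.0256
  prox(v) = soft_thresh(0.0256, 0.0171) = 0.0086
f(x_2) = 7*0.0086^2 - 9*0.0086 + 0.54*|0.0086| = -0.0719


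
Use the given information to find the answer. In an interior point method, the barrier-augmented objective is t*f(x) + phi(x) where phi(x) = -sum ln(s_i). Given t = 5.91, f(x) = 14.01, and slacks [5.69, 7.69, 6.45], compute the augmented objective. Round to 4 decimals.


Step 1: Compute log-barrier.
ln values: [1.7387, 2.0399, 1.8641]
phi = -(1.7387 + 2.0399 + 1.8641) = -5.6427
Step 2: Compute augmented objective.
t*f(x) = 5.91*14.01 = 82.7991
Total = 82.7991 - 5.6427 = 77.1564


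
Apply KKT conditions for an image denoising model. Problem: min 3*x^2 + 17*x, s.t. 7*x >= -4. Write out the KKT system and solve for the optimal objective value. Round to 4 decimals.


Step 1: Try lambda = 0 (constraint inactive).
x_unc = -17/(2*3) = -2.8333
Check: 7*-2.8333 = -19.8331 < -4 -- violated!
Step 2: Constraint must be active: 7*x = -4
x* = -4/7 = -0.5714 (rounded; the exact value -4/7 is used below)
lambda = (2*3*(-4/7) + 17)/7 = 1.9388
Step 3: Compute optimal value.
f(x*) = 3*(-4/7)^2 + 17*(-4/7) = -8.7347


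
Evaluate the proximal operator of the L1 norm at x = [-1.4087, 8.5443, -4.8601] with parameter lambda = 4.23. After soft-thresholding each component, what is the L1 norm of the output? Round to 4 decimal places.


Soft-thresholding with lambda = 4.23:
prox(-1.4087) = sign(-1.4087)*max(|-1.4087| - 4.23, 0) = 0.0
prox(8.5443) = sign(8.5443)*max(|8.5443| - 4.23, 0) = 4.3143
prox(-4.8601) = sign(-4.8601)*max(|-4.8601| - 4.23, 0) = -0.6301
prox(x) = [0.0, 4.3143, -0.6301]
||prox(x)||_1 = 0.0 + 4.3143 + 0.6301 = 4.9444


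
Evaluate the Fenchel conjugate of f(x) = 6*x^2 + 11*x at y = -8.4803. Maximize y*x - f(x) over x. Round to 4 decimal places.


f*(y) = sup_x {y*x - a*x^2 - b*x} = sup_x {(y-b)*x - a*x^2}
FOC: (y - b) - 2a*x = 0 => x* = (y - b)/(2a)
x* = (-8.4803 - 11)/(2*6) = -1.6234
f*(-8.4803) = (y-b)^2/(4a) = (-8.4803 - 11)^2/(4*6)
= 379.4821/24 = 15.8118


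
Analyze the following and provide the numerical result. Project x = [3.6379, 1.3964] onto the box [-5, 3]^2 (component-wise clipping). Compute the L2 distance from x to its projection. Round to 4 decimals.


Project each component onto [-5, 3].
clip(3.6379) = 3.0, clip(1.3964) = 1.3964
Projection = [3.0, 1.3964]
Squared diffs: [0.4069, 0.0]
Distance = sqrt(0.4069) = 0.6379


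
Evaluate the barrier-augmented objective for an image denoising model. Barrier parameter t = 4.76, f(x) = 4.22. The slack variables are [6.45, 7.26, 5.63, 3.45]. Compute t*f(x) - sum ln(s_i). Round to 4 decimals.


Step 1: Compute log-barrier.
ln values: [1.8641, 1.9824, 1.7281, 1.2384]
phi = -(1.8641 + 1.9824 + 1.7281 + 1.2384) = -6.8129
Step 2: Compute augmented objective.
t*f(x) = 4.76*4.22 = 20.0872
Total = 20.0872 - 6.8129 = 13.2743


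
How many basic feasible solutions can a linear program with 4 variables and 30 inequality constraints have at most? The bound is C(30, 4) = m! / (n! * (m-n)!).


Each vertex corresponds to some choice of n active constraints out of m, so the number of vertices is at most C(m, n) = m! / (n!(m-n)!).
m = 30, n = 4
Numerator: 30 * 29 * 28 * 27
Denominator: 4! = 24
C(30, 4) = 27405


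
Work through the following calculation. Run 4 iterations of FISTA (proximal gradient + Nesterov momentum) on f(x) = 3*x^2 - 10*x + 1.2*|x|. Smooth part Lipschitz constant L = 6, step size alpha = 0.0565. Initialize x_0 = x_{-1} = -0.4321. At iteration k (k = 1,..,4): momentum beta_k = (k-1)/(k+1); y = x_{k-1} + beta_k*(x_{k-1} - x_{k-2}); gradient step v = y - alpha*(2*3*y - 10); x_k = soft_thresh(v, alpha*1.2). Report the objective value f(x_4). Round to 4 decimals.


FISTA on f(x) = 3*x^2 - 10*x + 1.2*|x|
L = 6, alpha = 0.0565
Iteration 1: beta = 0.0, y = -0.4321 + 0.0*(-0.4321 + 0.4321) = -0.4321
  grad(y) = -12.5926, v = y - alpha*grad = 0.2794
  prox(v) = soft_thresh(0.2794, 0.0678) = 0.2116
Iteration 2: beta = 0.3333, y = 0.2116 + 0.3333*(0.2116 + 0.4321) = 0.4261
  grad(y) = -7.4431, v = y - alpha*grad = 0.8467
  prox(v) = soft_thresh(0.8467, 0.0678) = 0.7789
Iteration 3: beta = 0.5, y = 0.7789 + 0.5*(0.7789 - 0.2116) = 1.0625
  grad(y) = -3.6248, v = y - alpha*grad = 1.2673
  prox(v) = soft_thresh(1.2673, 0.0678) = 1.1995
Iteration 4: beta = 0.6, y = 1.1995 + 0.6*(1.1995 - 0.7789) = 1.4519
  grad(y) = -1.2885, v = y - alpha*grad = 1.5247
  prox(v) = soft_thresh(1.5247, 0.0678) = 1.4569
f(x_4) = 3*1.4569^2 - 10*1.4569 + 1.2*|1.4569| = -6.453


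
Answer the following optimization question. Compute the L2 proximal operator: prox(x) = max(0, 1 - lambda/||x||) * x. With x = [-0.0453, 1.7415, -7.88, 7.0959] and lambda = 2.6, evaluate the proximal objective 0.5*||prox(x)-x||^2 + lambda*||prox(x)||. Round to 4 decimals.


Step 1: Compute ||x||.
||x|| = 10.7462
Step 2: Compute scaling factor.
scale = max(0, 1 - 2.6/10.7462) = 0.7581
Step 3: prox(x) = [-0.0343, 1.3202, -5.9735, 5.3791]
||prox(x)|| = 8.1462
Step 4: Proximal objective.
0.5*||prox-x||^2 = 3.38
lambda*||prox|| = 21.1801
Total = 24.5602


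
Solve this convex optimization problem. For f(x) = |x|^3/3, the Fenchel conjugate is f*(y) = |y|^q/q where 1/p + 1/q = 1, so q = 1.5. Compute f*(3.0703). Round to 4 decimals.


The conjugate exponent q satisfies 1/p + 1/q = 1.
p = 3, so q = 3/(3 - 1) = 1.5
|y|^q = 3.0703^1.5 = 5.3799
f*(3.0703) = 5.3799 / 1.5 = 3.5866


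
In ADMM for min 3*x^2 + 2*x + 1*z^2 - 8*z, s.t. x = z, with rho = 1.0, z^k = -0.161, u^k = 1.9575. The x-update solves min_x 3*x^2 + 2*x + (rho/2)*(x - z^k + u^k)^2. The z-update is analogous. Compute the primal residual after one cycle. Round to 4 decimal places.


ADMM iteration with rho = 1.0, z^k = -0.161, u^k = 1.9575
Step 1: x-update.
Minimize 3*x^2 + 2*x + (1.0/2)*(x + 0.161 + 1.9575)^2
FOC: (2*3 + 1.0)*x = -2 + 1.0*(-0.161 - 1.9575)
x^{k+1} = -0.5884
Step 2: z-update.
Minimize 1*z^2 - 8*z + (1.0/2)*(-0.5884 - z + 1.9575)^2
FOC: (2*1 + 1.0)*z = 8 + 1.0*(-0.5884 + 1.9575)
z^{k+1} = 3.123
Step 3: u-update.
u^{k+1} = 1.9575 - 0.5884 - 3.123 = -1.7539
Step 4: Primal residual = |-0.5884 - 3.123| = 3.7114


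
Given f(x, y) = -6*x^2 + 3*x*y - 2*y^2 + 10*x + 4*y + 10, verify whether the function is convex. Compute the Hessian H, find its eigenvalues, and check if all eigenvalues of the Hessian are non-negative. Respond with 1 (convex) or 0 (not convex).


The Hessian of f(x,y) = -6*x^2 + 3*x*y - 2*y^2 + 10*x + 4*y + 10 is:
H = [[-12, 3], [3, -4]]
Trace = -12 - 4 = -16
Determinant = -12*-4 - (3)^2 = 39
Discriminant = (-16)^2 - 4*39 = 100.0
Eigenvalues: lambda_1 = -13.0, lambda_2 = -3.0
The function is not convex.

0


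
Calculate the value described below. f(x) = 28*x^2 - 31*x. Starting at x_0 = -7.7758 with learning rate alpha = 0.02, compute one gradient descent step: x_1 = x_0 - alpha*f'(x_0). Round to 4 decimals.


We compute the gradient at x_0 and apply the update.
f'(x) = 56*x - 31
f'(-7.7758) = 56*-7.7758 - 31 = -466.4448
x_1 = -7.7758 - 0.02*-466.4448 = 1.5531


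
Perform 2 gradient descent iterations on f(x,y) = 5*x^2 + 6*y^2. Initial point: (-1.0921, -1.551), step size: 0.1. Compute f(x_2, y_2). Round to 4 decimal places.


Gradient descent on f(x,y) = 5*x^2 + 6*y^2.
Starting point: (-1.0921, -1.551), alpha = 0.1
Step 1: grad_x = 2*5*-1.0921 = -10.921, grad_y = 2*6*-1.551 = -18.612
  x_1 = -1.0921 - 0.1*-10.921 = 0.0
  y_1 = -1.551 - 0.1*-18.612 = 0.3102
Step 2: grad_x = 2*5*0.0 = 0.0, grad_y = 2*6*0.3102 = 3.7224
  x_2 = 0.0 - 0.1*0.0 = 0.0
  y_2 = 0.3102 - 0.1*3.7224 = -0.062
f(0.0, -0.062) = 5*0.0^2 + 6*(-0.062)^2 = 0.0231


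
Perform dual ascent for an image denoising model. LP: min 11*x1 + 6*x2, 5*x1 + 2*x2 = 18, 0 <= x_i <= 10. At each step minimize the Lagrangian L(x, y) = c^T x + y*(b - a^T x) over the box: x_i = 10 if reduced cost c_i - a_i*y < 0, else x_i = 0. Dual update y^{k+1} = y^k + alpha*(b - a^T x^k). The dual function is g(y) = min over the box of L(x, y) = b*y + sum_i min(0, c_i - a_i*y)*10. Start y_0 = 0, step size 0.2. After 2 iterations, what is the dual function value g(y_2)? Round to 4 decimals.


Dual ascent for LP: min 11*x1 + 6*x2, 5*x1 + 2*x2 = 18, 0 <= x_i <= 10
Step 1: y^k = 0.0, reduced costs: (11.0, 6.0)
  x^k = (0.0, 0.0), subgradient = b - a^T x = 18.0
  y^{k+1} = 0.0 + 0.2*18.0 = 3.6
Step 2: y^k = 3.6, reduced costs: (-7.0, -1.2)
  x^k = (10.0, 10.0), subgradient = b - a^T x = -52.0
  y^{k+1} = 3.6 + 0.2*-52.0 = -6.8
Dual objective at y_2 = -6.8: reduced costs (45.0, 19.6), box minimizer x = (0.0, 0.0)
g(y_2) = b*y + (c1 - a1*y)*x1 + (c2 - a2*y)*x2 = 18*(-6.8) + 45.0*0.0 + 19.6*0.0 = -122.4 + 0.0 + 0.0 = -122.4


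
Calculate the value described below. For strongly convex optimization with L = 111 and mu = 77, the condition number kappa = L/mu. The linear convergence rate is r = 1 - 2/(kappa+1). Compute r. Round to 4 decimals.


Step 1: Compute the condition number.
kappa = L/mu = 111/77 = 1.4416
Step 2: Compute the convergence rate.
r = 1 - 2/(kappa + 1) = 1 - 2*mu/(L + mu) = (L - mu)/(L + mu) = 34/188 = 0.1809


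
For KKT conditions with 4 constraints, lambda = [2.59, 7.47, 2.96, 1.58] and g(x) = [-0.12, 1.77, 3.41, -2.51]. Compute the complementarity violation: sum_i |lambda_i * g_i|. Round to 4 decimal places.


KKT complementary slackness check:
lambda_1 * g_1 = 2.59 * -0.12 = -0.3108
lambda_2 * g_2 = 7.47 * 1.77 = 13.2219
lambda_3 * g_3 = 2.96 * 3.41 = 10.0936
lambda_4 * g_4 = 1.58 * -2.51 = -3.9658
Total violation = 0.3108 + 13.2219 + 10.0936 + 3.9658 = 27.5921


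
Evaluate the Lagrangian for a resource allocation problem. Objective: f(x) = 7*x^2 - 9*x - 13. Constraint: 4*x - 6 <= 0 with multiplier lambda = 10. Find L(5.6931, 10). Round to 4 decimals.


Step 1: Evaluate f(x).
f(5.6931) = 7*5.6931^2 - 9*5.6931 - 13 = 162.6418
Step 2: Evaluate g(x).
g(5.6931) = 4*5.6931 - 6 = 16.7724
Step 3: Compute Lagrangian.
L = 162.6418 + 10*16.7724 = 330.3658


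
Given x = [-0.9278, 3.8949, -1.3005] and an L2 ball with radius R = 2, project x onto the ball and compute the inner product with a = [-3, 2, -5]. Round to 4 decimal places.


Step 1: Compute ||x|| (intermediates to 6 decimals).
||x|| = sqrt((-0.9278)^2 + 3.8949^2 + (-1.3005)^2) = 4.209793
Step 2: Project.
Since ||x|| > R, scale = R/||x|| = 2/4.209793 = 0.475083, proj(x) = scale * x
proj(x) = [-0.440782, 1.850401, -0.617845]
Step 3: Dot product.
a^T * proj(x) = -3*(-0.440782) + 2*1.850401 - 5*(-0.617845) = 8.1124


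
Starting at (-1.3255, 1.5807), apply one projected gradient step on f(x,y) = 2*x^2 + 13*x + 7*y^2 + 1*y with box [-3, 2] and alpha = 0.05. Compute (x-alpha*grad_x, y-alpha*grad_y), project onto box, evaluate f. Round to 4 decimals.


Step 1: Compute gradient at (-1.3255, 1.5807).
grad_x = 2*2*-1.3255 + 13 = 7.698
grad_y = 2*7*1.5807 + 1 = 23.1298
Step 2: Gradient step.
x_raw = -1.3255 - 0.05*7.698 = -1.7104
y_raw = 1.5807 - 0.05*23.1298 = 0.4242
Step 3: Project onto [-3, 2].
x_proj = clip(-1.7104) = -1.7104
y_proj = clip(0.4242) = 0.4242
Step 4: Evaluate f.
f(-1.7104, 0.4242) = -14.7004


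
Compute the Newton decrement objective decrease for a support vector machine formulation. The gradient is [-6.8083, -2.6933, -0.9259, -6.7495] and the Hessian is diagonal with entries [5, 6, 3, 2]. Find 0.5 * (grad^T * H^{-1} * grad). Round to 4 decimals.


Step 1: H is diagonal, so H^(-1) * g = [-1.3617, -0.4489, -0.3086, -3.3748].
Step 2: g^T H^(-1) g = sum_i g_i^2 / H_ii
  = (-6.8083)^2/5 + (-2.6933)^2/6 + (-0.9259)^2/3 + (-6.7495)^2/2
  = 9.2706 + 1.209 + 0.2858 + 22.7779 = 33.5432
Step 3: Objective decrease = 0.5 * g^T H^(-1) g = 16.7716


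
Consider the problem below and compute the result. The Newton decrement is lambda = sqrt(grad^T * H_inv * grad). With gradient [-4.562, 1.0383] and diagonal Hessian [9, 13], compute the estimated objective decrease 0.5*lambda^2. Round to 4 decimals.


Step 1: H is diagonal, so H^(-1) * g = [-0.5069, 0.0799].
Step 2: g^T H^(-1) g = sum_i g_i^2 / H_ii
  = (-4.562)^2/9 + (1.0383)^2/13
  = 2.3124 + 0.0829 = 2.3954
Step 3: Objective decrease = 0.5 * g^T H^(-1) g = 1.1977


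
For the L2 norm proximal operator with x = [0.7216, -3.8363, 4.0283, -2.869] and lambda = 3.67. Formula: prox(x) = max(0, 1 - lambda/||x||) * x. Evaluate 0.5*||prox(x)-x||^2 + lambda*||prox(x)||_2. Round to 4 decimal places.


Step 1: Compute ||x||.
||x|| = 6.3005
Step 2: Compute scaling factor.
scale = max(0, 1 - 3.67/6.3005) = 0.4175
Step 3: prox(x) = [0.3013, -1.6017, 1.6818, -1.1978]
||prox(x)|| = 2.6305
Step 4: Proximal objective.
0.5*||prox-x||^2 = 6.7345
lambda*||prox|| = 9.6539
Total = 16.3884


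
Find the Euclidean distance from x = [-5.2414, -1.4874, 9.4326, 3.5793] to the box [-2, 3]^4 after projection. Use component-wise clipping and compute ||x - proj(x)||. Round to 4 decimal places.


Project each component onto [-2, 3].
clip(-5.2414) = -2.0, clip(-1.4874) = -1.4874, clip(9.4326) = 3.0, clip(3.5793) = 3.0
Projection = [-2.0, -1.4874, 3.0, 3.0]
Squared diffs: [10.5067, 0.0, 41.3783, 0.3356]
Distance = sqrt(52.2206) = 7.2264


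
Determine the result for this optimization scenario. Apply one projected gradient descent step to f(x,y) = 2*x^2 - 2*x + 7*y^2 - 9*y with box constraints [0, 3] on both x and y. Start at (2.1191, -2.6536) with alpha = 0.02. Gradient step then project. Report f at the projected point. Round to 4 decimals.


Step 1: Compute gradient at (2.1191, -2.6536).
grad_x = 2*2*2.1191 - 2 = 6.4764
grad_y = 2*7*-2.6536 - 9 = -46.1504
Step 2: Gradient step.
x_raw = 2.1191 - 0.02*6.4764 = 1.9896
y_raw = -2.6536 - 0.02*-46.1504 = -1.7306
Step 3: Project onto [0, 3].
x_proj = clip(1.9896) = 1.9896
y_proj = clip(-1.7306) = 0.0
Step 4: Evaluate f.
f(1.9896, 0.0) = 3.9376


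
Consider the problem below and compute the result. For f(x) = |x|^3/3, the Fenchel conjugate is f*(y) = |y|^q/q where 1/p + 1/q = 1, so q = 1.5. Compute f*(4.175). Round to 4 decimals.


The conjugate exponent q satisfies 1/p + 1/q = 1.
p = 3, so q = 3/(3 - 1) = 1.5
|y|^q = 4.175^1.5 = 8.5307
f*(4.175) = 8.5307 / 1.5 = 5.6871


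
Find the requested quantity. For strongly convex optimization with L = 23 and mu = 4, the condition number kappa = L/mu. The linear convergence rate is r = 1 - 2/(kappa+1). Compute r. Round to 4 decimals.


Step 1: Compute the condition number.
kappa = L/mu = 23/4 = 5.75
Step 2: Compute the convergence rate.
r = 1 - 2/(kappa + 1) = 1 - 2*mu/(L + mu) = (L - mu)/(L + mu) = 19/27 = 0.7037


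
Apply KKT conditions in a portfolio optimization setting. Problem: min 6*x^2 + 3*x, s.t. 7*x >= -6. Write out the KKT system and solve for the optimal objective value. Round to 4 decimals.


Step 1: Try lambda = 0 (constraint inactive).
Stationarity: 2*6*x + 3 = 0
x* = -3/(2*6) = -0.25
Check constraint: 7*-0.25 = -1.75 >= -6 -- satisfied.
Step 2: Compute optimal value.
f(x*) = 6*(-0.25)^2 + 3*(-0.25) = -0.375


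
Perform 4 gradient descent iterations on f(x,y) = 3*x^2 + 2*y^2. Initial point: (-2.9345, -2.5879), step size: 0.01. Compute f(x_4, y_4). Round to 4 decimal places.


Gradient descent on f(x,y) = 3*x^2 + 2*y^2.
Starting point: (-2.9345, -2.5879), alpha = 0.01
Step 1: grad_x = 2*3*-2.9345 = -17.607, grad_y = 2*2*-2.5879 = -10.3516
  x_1 = -2.9345 - 0.01*-17.607 = -2.7584
  y_1 = -2.5879 - 0.01*-10.3516 = -2.4844
Step 2: grad_x = 2*3*-2.7584 = -16.5506, grad_y = 2*2*-2.4844 = -9.9375
  x_2 = -2.7584 - 0.01*-16.5506 = -2.5929
  y_2 = -2.4844 - 0.01*-9.9375 = -2.385
Step 3: grad_x = 2*3*-2.5929 = -15.5575, grad_y = 2*2*-2.385 = -9.54
  x_3 = -2.5929 - 0.01*-15.5575 = -2.4373
  y_3 = -2.385 - 0.01*-9.54 = -2.2896
Step 4: grad_x = 2*3*-2.4373 = -14.6241, grad_y = 2*2*-2.2896 = -9.1584
  x_4 = -2.4373 - 0.01*-14.6241 = -2.2911
  y_4 = -2.2896 - 0.01*-9.1584 = -2.198
f(-2.2911, -2.198) = 3*(-2.2911)^2 + 2*(-2.198)^2 = 25.4101


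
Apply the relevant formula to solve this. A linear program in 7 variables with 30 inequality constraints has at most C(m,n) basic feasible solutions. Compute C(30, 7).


Each vertex corresponds to some choice of n active constraints out of m, so the number of vertices is at most C(m, n) = m! / (n!(m-n)!).
m = 30, n = 7
Numerator: 30 * 29 * 28 * 27 * 26 * 25 * 24
Denominator: 7! = 5040
C(30, 7) = 2035800


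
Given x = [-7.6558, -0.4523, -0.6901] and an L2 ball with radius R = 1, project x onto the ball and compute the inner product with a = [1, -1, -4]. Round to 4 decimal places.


Step 1: Compute ||x|| (intermediates to 6 decimals).
||x|| = sqrt((-7.6558)^2 + (-0.4523)^2 + (-0.6901)^2) = 7.700136
Step 2: Project.
Since ||x|| > R, scale = R/||x|| = 1/7.700136 = 0.129868, proj(x) = scale * x
proj(x) = [-0.994243, -0.058739, -0.089622]
Step 3: Dot product.
a^T * proj(x) = 1*(-0.994243) - 1*(-0.058739) - 4*(-0.089622) = -0.577


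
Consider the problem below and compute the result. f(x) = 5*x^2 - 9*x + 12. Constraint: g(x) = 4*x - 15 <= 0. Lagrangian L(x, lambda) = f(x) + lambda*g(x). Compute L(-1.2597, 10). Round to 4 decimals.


Step 1: Evaluate f(x).
f(-1.2597) = 5*(-1.2597)^2 - 9*(-1.2597) + 12 = 31.2715
Step 2: Evaluate g(x).
g(-1.2597) = 4*-1.2597 - 15 = -20.0388
Step 3: Compute Lagrangian.
L = 31.2715 + 10*-20.0388 = -169.1165


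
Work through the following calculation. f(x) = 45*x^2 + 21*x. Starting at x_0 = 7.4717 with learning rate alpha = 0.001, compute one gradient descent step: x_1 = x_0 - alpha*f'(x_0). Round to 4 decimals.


We compute the gradient at x_0 and apply the update.
f'(x) = 90*x + 21
f'(7.4717) = 90*7.4717 + 21 = 693.453
x_1 = 7.4717 - 0.001*693.453 = 6.7782


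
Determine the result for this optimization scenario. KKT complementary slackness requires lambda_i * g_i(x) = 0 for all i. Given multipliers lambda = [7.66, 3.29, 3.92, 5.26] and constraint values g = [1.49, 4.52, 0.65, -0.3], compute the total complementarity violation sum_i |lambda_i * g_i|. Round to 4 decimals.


KKT complementary slackness check:
lambda_1 * g_1 = 7.66 * 1.49 = 11.4134
lambda_2 * g_2 = 3.29 * 4.52 = 14.8708
lambda_3 * g_3 = 3.92 * 0.65 = 2.548
lambda_4 * g_4 = 5.26 * -0.3 = -1.578
Total violation = 11.4134 + 14.8708 + 2.548 + 1.578 = 30.4102


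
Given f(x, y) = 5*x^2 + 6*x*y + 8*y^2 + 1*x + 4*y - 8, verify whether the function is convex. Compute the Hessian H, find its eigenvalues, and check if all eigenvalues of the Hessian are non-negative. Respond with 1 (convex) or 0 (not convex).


The Hessian of f(x,y) = 5*x^2 + 6*x*y + 8*y^2 + 1*x + 4*y - 8 is:
H = [[10, 6], [6, 16]]
Trace = 10 + 16 = 26
Determinant = 10*16 - (6)^2 = 124
Discriminant = (26)^2 - 4*124 = 180.0
Eigenvalues: lambda_1 = 6.2918, lambda_2 = 19.7082
The function is convex.

1


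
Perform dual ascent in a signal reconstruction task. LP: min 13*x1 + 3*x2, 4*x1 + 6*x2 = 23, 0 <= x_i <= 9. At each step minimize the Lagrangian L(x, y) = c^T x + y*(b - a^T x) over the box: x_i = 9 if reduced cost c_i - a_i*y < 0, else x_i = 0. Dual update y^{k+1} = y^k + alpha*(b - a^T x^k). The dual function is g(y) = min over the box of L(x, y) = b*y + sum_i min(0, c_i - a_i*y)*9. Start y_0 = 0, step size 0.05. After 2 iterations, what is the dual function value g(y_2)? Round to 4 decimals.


Dual ascent for LP: min 13*x1 + 3*x2, 4*x1 + 6*x2 = 23, 0 <= x_i <= 9
Step 1: y^k = 0.0, reduced costs: (13.0, 3.0)
  x^k = (0.0, 0.0), subgradient = b - a^T x = 23.0
  y^{k+1} = 0.0 + 0.05*23.0 = 1.15
Step 2: y^k = 1.15, reduced costs: (8.4, -3.9)
  x^k = (0.0, 9.0), subgradient = b - a^T x = -31.0
  y^{k+1} = 1.15 + 0.05*-31.0 = -0.4
Dual objective at y_2 = -0.4: reduced costs (14.6, 5.4), box minimizer x = (0.0, 0.0)
g(y_2) = b*y + (c1 - a1*y)*x1 + (c2 - a2*y)*x2 = 23*(-0.4) + 14.6*0.0 + 5.4*0.0 = -9.2 + 0.0 + 0.0 = -9.2


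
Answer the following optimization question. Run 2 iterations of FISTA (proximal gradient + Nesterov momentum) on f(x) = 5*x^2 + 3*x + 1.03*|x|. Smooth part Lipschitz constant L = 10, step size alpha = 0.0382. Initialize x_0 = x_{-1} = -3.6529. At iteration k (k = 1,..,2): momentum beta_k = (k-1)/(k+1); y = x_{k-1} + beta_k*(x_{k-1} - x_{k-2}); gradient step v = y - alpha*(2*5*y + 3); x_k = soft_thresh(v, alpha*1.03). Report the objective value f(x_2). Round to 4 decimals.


FISTA on f(x) = 5*x^2 + 3*x + 1.03*|x|
L = 10, alpha = 0.0382
Iteration 1: beta = 0.0, y = -3.6529 + 0.0*(-3.6529 + 3.6529) = -3.6529
  grad(y) = -33.529, v = y - alpha*grad = -2.3721
  prox(v) = soft_thresh(-2.3721, 0.0393) = -2.3327
Iteration 2: beta = 0.3333, y = -2.3327 + 0.3333*(-2.3327 + 3.6529) = -1.8927
  grad(y) = -15.9269, v = y - alpha*grad = -1.2843
  prox(v) = soft_thresh(-1.2843, 0.0393) = -1.2449
f(x_2) = 5*(-1.2449)^2 + 3*(-1.2449) + 1.03*|-1.2449| = 5.2968


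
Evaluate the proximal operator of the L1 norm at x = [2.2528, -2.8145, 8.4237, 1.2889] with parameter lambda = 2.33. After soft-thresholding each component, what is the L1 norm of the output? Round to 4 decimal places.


Soft-thresholding with lambda = 2.33:
prox(2.2528) = sign(2.2528)*max(|2.2528| - 2.33, 0) = 0.0
prox(-2.8145) = sign(-2.8145)*max(|-2.8145| - 2.33, 0) = -0.4845
prox(8.4237) = sign(8.4237)*max(|8.4237| - 2.33, 0) = 6.0937
prox(1.2889) = sign(1.2889)*max(|1.2889| - 2.33, 0) = 0.0
prox(x) = [0.0, -0.4845, 6.0937, 0.0]
||prox(x)||_1 = 0.0 + 0.4845 + 6.0937 + 0.0 = 6.5782


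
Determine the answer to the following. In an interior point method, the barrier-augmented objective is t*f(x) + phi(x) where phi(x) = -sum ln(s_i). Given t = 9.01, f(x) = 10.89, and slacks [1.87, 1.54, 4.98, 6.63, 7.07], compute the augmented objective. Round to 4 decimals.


Step 1: Compute log-barrier.
ln values: [0.6259, 0.4318, 1.6054, 1.8916, 1.9559]
phi = -(0.6259 + 0.4318 + 1.6054 + 1.8916 + 1.9559) = -6.5106
Step 2: Compute augmented objective.
t*f(x) = 9.01*10.89 = 98.1189
Total = 98.1189 - 6.5106 = 91.6083


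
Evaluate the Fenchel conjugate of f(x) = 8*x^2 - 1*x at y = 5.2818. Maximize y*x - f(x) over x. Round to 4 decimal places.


f*(y) = sup_x {y*x - a*x^2 - b*x} = sup_x {(y-b)*x - a*x^2}
FOC: (y - b) - 2a*x = 0 => x* = (y - b)/(2a)
x* = (5.2818 + 1)/(2*8) = 0.3926
f*(5.2818) = (y-b)^2/(4a) = (5.2818 + 1)^2/(4*8)
= 39.461/32 = 1.2332


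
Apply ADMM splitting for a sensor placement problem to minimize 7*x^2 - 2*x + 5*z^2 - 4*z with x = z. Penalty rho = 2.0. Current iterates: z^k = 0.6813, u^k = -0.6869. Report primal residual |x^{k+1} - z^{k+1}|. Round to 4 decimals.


ADMM iteration with rho = 2.0, z^k = 0.6813, u^k = -0.6869
Step 1: x-update.
Minimize 7*x^2 - 2*x + (2.0/2)*(x - 0.6813 - 0.6869)^2
FOC: (2*7 + 2.0)*x = 2 + 2.0*(0.6813 + 0.6869)
x^{k+1} = 0.296
Step 2: z-update.
Minimize 5*z^2 - 4*z + (2.0/2)*(0.296 - z - 0.6869)^2
FOC: (2*5 + 2.0)*z = 4 + 2.0*(0.296 - 0.6869)
z^{k+1} = 0.2682
Step 3: u-update.
u^{k+1} = -0.6869 + 0.296 - 0.2682 = -0.6591
Step 4: Primal residual = |0.296 - 0.2682| = 0.0278


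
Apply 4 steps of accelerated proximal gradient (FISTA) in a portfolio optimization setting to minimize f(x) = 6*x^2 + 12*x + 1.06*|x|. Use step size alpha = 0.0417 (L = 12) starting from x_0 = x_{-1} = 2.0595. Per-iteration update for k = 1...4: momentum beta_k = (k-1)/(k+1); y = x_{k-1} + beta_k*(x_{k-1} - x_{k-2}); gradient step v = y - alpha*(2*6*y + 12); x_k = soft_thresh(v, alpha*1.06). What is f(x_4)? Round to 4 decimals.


FISTA on f(x) = 6*x^2 + 12*x + 1.06*|x|
L = 12, alpha = 0.0417
Iteration 1: beta = 0.0, y = 2.0595 + 0.0*(2.0595 - 2.0595) = 2.0595
  grad(y) = 36.714, v = y - alpha*grad = 0.5285
  prox(v) = soft_thresh(0.5285, 0.0442) = 0.4843
Iteration 2: beta = 0.3333, y = 0.4843 + 0.3333*(0.4843 - 2.0595) = -0.0407
  grad(y) = 11.5112, v = y - alpha*grad = -0.5208
  prox(v) = soft_thresh(-0.5208, 0.0442) = -0.4765
Iteration 3: beta = 0.5, y = -0.4765 + 0.5*(-0.4765 - 0.4843) = -0.957
  grad(y) = 0.5162, v = y - alpha*grad = -0.9785
  prox(v) = soft_thresh(-0.9785, 0.0442) = -0.9343
Iteration 4: beta = 0.6, y = -0.9343 + 0.6*(-0.9343 + 0.4765) = -1.209
  grad(y) = -2.5076, v = y - alpha*grad = -1.1044
  prox(v) = soft_thresh(-1.1044, 0.0442) = -1.0602
f(x_4) = 6*(-1.0602)^2 + 12*(-1.0602) + 1.06*|-1.0602| = -4.8545


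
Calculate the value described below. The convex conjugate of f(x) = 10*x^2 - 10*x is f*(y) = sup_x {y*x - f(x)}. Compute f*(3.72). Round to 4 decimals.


f*(y) = sup_x {y*x - a*x^2 - b*x} = sup_x {(y-b)*x - a*x^2}
FOC: (y - b) - 2a*x = 0 => x* = (y - b)/(2a)
x* = (3.72 + 10)/(2*10) = 0.686
f*(3.72) = (y-b)^2/(4a) = (3.72 + 10)^2/(4*10)
= 188.2384/40 = 4.706


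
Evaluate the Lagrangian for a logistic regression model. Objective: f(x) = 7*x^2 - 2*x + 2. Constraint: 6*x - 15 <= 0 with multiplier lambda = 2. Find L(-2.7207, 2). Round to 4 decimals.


Step 1: Evaluate f(x).
f(-2.7207) = 7*(-2.7207)^2 - 2*(-2.7207) + 2 = 59.2569
Step 2: Evaluate g(x).
g(-2.7207) = 6*-2.7207 - 15 = -31.3242
Step 3: Compute Lagrangian.
L = 59.2569 + 2*-31.3242 = -3.3915


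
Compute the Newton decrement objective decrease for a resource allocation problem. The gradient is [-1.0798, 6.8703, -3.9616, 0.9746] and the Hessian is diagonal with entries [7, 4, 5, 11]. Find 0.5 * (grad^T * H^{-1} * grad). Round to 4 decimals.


Step 1: H is diagonal, so H^(-1) * g = [-0.1543, 1.7176, -0.7923, 0.0886].
Step 2: g^T H^(-1) g = sum_i g_i^2 / H_ii
  = (-1.0798)^2/7 + (6.8703)^2/4 + (-3.9616)^2/5 + (0.9746)^2/11
  = 0.1666 + 11.8003 + 3.1389 + 0.0863 = 15.192
Step 3: Objective decrease = 0.5 * g^T H^(-1) g = 7.596


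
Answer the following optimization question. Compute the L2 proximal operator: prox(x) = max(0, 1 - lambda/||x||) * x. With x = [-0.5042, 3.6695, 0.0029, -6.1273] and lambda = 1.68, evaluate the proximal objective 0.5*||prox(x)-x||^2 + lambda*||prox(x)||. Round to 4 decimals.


Step 1: Compute ||x||.
||x|| = 7.1598
Step 2: Compute scaling factor.
scale = max(0, 1 - 1.68/7.1598) = 0.7654
Step 3: prox(x) = [-0.3859, 2.8085, 0.0022, -4.6896]
||prox(x)|| = 5.4798
Step 4: Proximal objective.
0.5*||prox-x||^2 = 1.4112
lambda*||prox|| = 9.2061
Total = 10.6173


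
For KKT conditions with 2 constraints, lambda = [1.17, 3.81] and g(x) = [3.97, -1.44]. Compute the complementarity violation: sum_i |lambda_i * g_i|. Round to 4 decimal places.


KKT complementary slackness check:
lambda_1 * g_1 = 1.17 * 3.97 = 4.6449
lambda_2 * g_2 = 3.81 * -1.44 = -5.4864
Total violation = 4.6449 + 5.4864 = 10.1313


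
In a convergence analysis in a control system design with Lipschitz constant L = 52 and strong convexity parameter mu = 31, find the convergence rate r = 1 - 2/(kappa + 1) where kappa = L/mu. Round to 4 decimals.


Step 1: Compute the condition number.
kappa = L/mu = 52/31 = 1.6774
Step 2: Compute the convergence rate.
r = 1 - 2/(kappa + 1) = 1 - 2*mu/(L + mu) = (L - mu)/(L + mu) = 21/83 = 0.253


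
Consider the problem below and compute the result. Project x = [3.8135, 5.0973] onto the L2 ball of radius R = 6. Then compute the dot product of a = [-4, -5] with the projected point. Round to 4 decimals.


Step 1: Compute ||x|| (intermediates to 6 decimals).
||x|| = sqrt(3.8135^2 + 5.0973^2) = 6.365945
Step 2: Project.
Since ||x|| > R, scale = R/||x|| = 6/6.365945 = 0.942515, proj(x) = scale * x
proj(x) = [3.594281, 4.804282]
Step 3: Dot product.
a^T * proj(x) = -4*3.594281 - 5*4.804282 = -38.3985


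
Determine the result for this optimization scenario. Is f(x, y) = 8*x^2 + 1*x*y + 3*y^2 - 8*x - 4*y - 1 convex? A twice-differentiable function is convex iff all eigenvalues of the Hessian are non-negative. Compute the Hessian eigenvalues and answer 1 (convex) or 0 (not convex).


The Hessian of f(x,y) = 8*x^2 + 1*x*y + 3*y^2 - 8*x - 4*y - 1 is:
H = [[16, 1], [1, 6]]
Trace = 16 + 6 = 22
Determinant = 16*6 - (1)^2 = 95
Discriminant = (22)^2 - 4*95 = 104.0
Eigenvalues: lambda_1 = 5.901, lambda_2 = 16.099
The function is convex.

1


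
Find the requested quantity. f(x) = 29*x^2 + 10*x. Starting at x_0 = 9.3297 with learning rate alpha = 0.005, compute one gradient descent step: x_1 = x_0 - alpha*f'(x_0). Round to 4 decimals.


We compute the gradient at x_0 and apply the update.
f'(x) = 58*x + 10
f'(9.3297) = 58*9.3297 + 10 = 551.1226
x_1 = 9.3297 - 0.005*551.1226 = 6.5741


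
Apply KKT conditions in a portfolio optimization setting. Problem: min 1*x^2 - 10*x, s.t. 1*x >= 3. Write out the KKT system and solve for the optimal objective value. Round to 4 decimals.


Step 1: Try lambda = 0 (constraint inactive).
Stationarity: 2*1*x - 10 = 0
x* = 10/(2*1) = 5.0
Check constraint: 1*5.0 = 5.0 >= 3 -- satisfied.
Step 2: Compute optimal value.
f(x*) = 1*5.0^2 - 10*5.0 = -25.0


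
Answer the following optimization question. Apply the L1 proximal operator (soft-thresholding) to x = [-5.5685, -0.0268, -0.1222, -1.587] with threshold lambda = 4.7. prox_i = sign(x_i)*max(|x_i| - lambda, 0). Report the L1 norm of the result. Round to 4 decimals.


Soft-thresholding with lambda = 4.7:
prox(-5.5685) = sign(-5.5685)*max(|-5.5685| - 4.7, 0) = -0.8685
prox(-0.0268) = sign(-0.0268)*max(|-0.0268| - 4.7, 0) = 0.0
prox(-0.1222) = sign(-0.1222)*max(|-0.1222| - 4.7, 0) = 0.0
prox(-1.587) = sign(-1.587)*max(|-1.587| - 4.7, 0) = 0.0
prox(x) = [-0.8685, 0.0, 0.0, 0.0]
||prox(x)||_1 = 0.8685 + 0.0 + 0.0 + 0.0 = 0.8685


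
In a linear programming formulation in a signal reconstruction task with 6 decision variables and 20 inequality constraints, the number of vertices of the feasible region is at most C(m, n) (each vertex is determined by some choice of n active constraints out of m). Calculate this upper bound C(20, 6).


Each vertex corresponds to some choice of n active constraints out of m, so the number of vertices is at most C(m, n) = m! / (n!(m-n)!).
m = 20, n = 6
Numerator: 20 * 19 * 18 * 17 * 16 * 15
Denominator: 6! = 720
C(20, 6) = 38760


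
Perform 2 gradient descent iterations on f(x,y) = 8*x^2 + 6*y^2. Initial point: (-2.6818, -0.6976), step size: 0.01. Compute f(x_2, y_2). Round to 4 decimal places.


Gradient descent on f(x,y) = 8*x^2 + 6*y^2.
Starting point: (-2.6818, -0.6976), alpha = 0.01
Step 1: grad_x = 2*8*-2.6818 = -42.9088, grad_y = 2*6*-0.6976 = -8.3712
  x_1 = -2.6818 - 0.01*-42.9088 = -2.2527
  y_1 = -0.6976 - 0.01*-8.3712 = -0.6139
Step 2: grad_x = 2*8*-2.2527 = -36.0434, grad_y = 2*6*-0.6139 = -7.3667
  x_2 = -2.2527 - 0.01*-36.0434 = -1.8923
  y_2 = -0.6139 - 0.01*-7.3667 = -0.5402
f(-1.8923, -0.5402) = 8*(-1.8923)^2 + 6*(-0.5402)^2 = 30.3968


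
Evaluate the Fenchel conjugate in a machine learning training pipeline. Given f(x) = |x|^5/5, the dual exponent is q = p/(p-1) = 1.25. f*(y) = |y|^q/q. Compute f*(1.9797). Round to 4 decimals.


The conjugate exponent q satisfies 1/p + 1/q = 1.
p = 5, so q = 5/(5 - 1) = 1.25
|y|^q = 1.9797^1.25 = 2.3483
f*(1.9797) = 2.3483 / 1.25 = 1.8786


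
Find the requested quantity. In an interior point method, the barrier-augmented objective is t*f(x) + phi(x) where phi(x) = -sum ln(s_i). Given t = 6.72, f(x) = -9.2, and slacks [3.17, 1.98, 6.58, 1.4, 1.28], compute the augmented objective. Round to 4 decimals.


Step 1: Compute log-barrier.
ln values: [1.1537, 0.6831, 1.884, 0.3365, 0.2469]
phi = -(1.1537 + 0.6831 + 1.884 + 0.3365 + 0.2469) = -4.3042
Step 2: Compute augmented objective.
t*f(x) = 6.72*-9.2 = -61.824
Total = -61.824 - 4.3042 = -66.1282


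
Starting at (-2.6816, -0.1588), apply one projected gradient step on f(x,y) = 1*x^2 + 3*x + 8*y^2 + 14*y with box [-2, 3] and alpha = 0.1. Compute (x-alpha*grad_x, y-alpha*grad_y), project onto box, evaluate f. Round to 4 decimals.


Step 1: Compute gradient at (-2.6816, -0.1588).
grad_x = 2*1*-2.6816 + 3 = -2.3632
grad_y = 2*8*-0.1588 + 14 = 11.4592
Step 2: Gradient step.
x_raw = -2.6816 - 0.1*-2.3632 = -2.4453
y_raw = -0.1588 - 0.1*11.4592 = -1.3047
Step 3: Project onto [-2, 3].
x_proj = clip(-2.4453) = -2.0
y_proj = clip(-1.3047) = -1.3047
Step 4: Evaluate f.
f(-2.0, -1.3047) = -6.6477


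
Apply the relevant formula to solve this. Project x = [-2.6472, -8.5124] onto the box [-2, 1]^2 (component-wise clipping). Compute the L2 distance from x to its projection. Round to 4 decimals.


Project each component onto [-2, 1].
clip(-2.6472) = -2.0, clip(-8.5124) = -2.0
Projection = [-2.0, -2.0]
Squared diffs: [0.4189, 42.4114]
Distance = sqrt(42.8303) = 6.5445


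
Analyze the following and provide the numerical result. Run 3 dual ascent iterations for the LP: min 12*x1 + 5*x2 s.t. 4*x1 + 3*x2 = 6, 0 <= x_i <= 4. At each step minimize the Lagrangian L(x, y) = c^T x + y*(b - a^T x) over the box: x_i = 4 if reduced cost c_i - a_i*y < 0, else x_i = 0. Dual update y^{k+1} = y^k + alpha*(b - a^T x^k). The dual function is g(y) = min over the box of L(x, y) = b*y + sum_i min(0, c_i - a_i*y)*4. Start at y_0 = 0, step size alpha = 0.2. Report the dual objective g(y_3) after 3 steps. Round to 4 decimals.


Dual ascent for LP: min 12*x1 + 5*x2, 4*x1 + 3*x2 = 6, 0 <= x_i <= 4
Step 1: y^k = 0.0, reduced costs: (12.0, 5.0)
  x^k = (0.0, 0.0), subgradient = b - a^T x = 6.0
  y^{k+1} = 0.0 + 0.2*6.0 = 1.2
Step 2: y^k = 1.2, reduced costs: (7.2, 1.4)
  x^k = (0.0, 0.0), subgradient = b - a^T x = 6.0
  y^{k+1} = 1.2 + 0.2*6.0 = 2.4
Step 3: y^k = 2.4, reduced costs: (2.4, -2.2)
  x^k = (0.0, 4.0), subgradient = b - a^T x = -6.0
  y^{k+1} = 2.4 + 0.2*-6.0 = 1.2
Dual objective at y_3 = 1.2: reduced costs (7.2, 1.4), box minimizer x = (0.0, 0.0)
g(y_3) = b*y + (c1 - a1*y)*x1 + (c2 - a2*y)*x2 = 6*1.2 + 7.2*0.0 + 1.4*0.0 = 7.2 + 0.0 + 0.0 = 7.2
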